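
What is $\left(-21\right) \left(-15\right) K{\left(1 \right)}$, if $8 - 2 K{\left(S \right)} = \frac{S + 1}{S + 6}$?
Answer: $1215$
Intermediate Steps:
$K{\left(S \right)} = 4 - \frac{1 + S}{2 \left(6 + S\right)}$ ($K{\left(S \right)} = 4 - \frac{\left(S + 1\right) \frac{1}{S + 6}}{2} = 4 - \frac{\left(1 + S\right) \frac{1}{6 + S}}{2} = 4 - \frac{\frac{1}{6 + S} \left(1 + S\right)}{2} = 4 - \frac{1 + S}{2 \left(6 + S\right)}$)
$\left(-21\right) \left(-15\right) K{\left(1 \right)} = \left(-21\right) \left(-15\right) \frac{47 + 7 \cdot 1}{2 \left(6 + 1\right)} = 315 \frac{47 + 7}{2 \cdot 7} = 315 \cdot \frac{1}{2} \cdot \frac{1}{7} \cdot 54 = 315 \cdot \frac{27}{7} = 1215$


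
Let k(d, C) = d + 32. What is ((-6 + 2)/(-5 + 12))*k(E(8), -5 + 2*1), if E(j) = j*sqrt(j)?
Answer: -128/7 - 64*sqrt(2)/7 ≈ -31.216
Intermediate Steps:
E(j) = j**(3/2)
k(d, C) = 32 + d
((-6 + 2)/(-5 + 12))*k(E(8), -5 + 2*1) = ((-6 + 2)/(-5 + 12))*(32 + 8**(3/2)) = (-4/7)*(32 + 16*sqrt(2)) = (-4*1/7)*(32 + 16*sqrt(2)) = -4*(32 + 16*sqrt(2))/7 = -128/7 - 64*sqrt(2)/7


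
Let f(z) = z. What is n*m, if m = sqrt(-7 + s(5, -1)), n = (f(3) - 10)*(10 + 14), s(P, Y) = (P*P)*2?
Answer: -168*sqrt(43) ≈ -1101.7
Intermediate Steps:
s(P, Y) = 2*P**2 (s(P, Y) = P**2*2 = 2*P**2)
n = -168 (n = (3 - 10)*(10 + 14) = -7*24 = -168)
m = sqrt(43) (m = sqrt(-7 + 2*5**2) = sqrt(-7 + 2*25) = sqrt(-7 + 50) = sqrt(43) ≈ 6.5574)
n*m = -168*sqrt(43)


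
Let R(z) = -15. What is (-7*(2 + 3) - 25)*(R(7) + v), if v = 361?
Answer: -20760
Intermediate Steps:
(-7*(2 + 3) - 25)*(R(7) + v) = (-7*(2 + 3) - 25)*(-15 + 361) = (-7*5 - 25)*346 = (-35 - 25)*346 = -60*346 = -20760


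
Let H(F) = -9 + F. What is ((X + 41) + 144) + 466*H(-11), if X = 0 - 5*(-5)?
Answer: -9110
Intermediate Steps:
X = 25 (X = 0 + 25 = 25)
((X + 41) + 144) + 466*H(-11) = ((25 + 41) + 144) + 466*(-9 - 11) = (66 + 144) + 466*(-20) = 210 - 9320 = -9110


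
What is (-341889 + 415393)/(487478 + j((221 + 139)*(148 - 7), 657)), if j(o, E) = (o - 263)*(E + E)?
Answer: 9188/8355067 ≈ 0.0010997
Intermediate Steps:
j(o, E) = 2*E*(-263 + o) (j(o, E) = (-263 + o)*(2*E) = 2*E*(-263 + o))
(-341889 + 415393)/(487478 + j((221 + 139)*(148 - 7), 657)) = (-341889 + 415393)/(487478 + 2*657*(-263 + (221 + 139)*(148 - 7))) = 73504/(487478 + 2*657*(-263 + 360*141)) = 73504/(487478 + 2*657*(-263 + 50760)) = 73504/(487478 + 2*657*50497) = 73504/(487478 + 66353058) = 73504/66840536 = 73504*(1/66840536) = 9188/8355067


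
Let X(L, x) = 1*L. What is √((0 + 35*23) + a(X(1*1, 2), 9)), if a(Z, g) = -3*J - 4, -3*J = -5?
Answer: 2*√199 ≈ 28.213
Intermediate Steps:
J = 5/3 (J = -⅓*(-5) = 5/3 ≈ 1.6667)
X(L, x) = L
a(Z, g) = -9 (a(Z, g) = -3*5/3 - 4 = -5 - 4 = -9)
√((0 + 35*23) + a(X(1*1, 2), 9)) = √((0 + 35*23) - 9) = √((0 + 805) - 9) = √(805 - 9) = √796 = 2*√199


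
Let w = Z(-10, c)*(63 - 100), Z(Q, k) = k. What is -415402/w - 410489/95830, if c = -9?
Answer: -1079585581/862470 ≈ -1251.7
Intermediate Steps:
w = 333 (w = -9*(63 - 100) = -9*(-37) = 333)
-415402/w - 410489/95830 = -415402/333 - 410489/95830 = -1079585581/862470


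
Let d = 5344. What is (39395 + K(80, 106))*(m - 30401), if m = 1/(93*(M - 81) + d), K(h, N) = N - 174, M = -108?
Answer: -14625531732918/12233 ≈ -1.1956e+9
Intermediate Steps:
K(h, N) = -174 + N
m = -1/12233 (m = 1/(93*(-108 - 81) + 5344) = 1/(93*(-189) + 5344) = 1/(-17577 + 5344) = 1/(-12233) = -1/12233 ≈ -8.1746e-5)
(39395 + K(80, 106))*(m - 30401) = (39395 + (-174 + 106))*(-1/12233 - 30401) = (39395 - 68)*(-371895434/12233) = 39327*(-371895434/12233) = -14625531732918/12233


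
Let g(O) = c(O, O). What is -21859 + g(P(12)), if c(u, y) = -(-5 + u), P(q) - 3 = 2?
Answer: -21859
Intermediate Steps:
P(q) = 5 (P(q) = 3 + 2 = 5)
c(u, y) = 5 - u
g(O) = 5 - O
-21859 + g(P(12)) = -21859 + (5 - 1*5) = -21859 + (5 - 5) = -21859 + 0 = -21859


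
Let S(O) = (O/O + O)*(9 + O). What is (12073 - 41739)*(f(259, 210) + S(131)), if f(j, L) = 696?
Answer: -568875216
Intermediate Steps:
S(O) = (1 + O)*(9 + O)
(12073 - 41739)*(f(259, 210) + S(131)) = (12073 - 41739)*(696 + (9 + 131² + 10*131)) = -29666*(696 + (9 + 17161 + 1310)) = -29666*(696 + 18480) = -29666*19176 = -568875216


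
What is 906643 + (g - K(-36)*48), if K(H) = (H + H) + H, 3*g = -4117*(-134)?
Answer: 3287159/3 ≈ 1.0957e+6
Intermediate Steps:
g = 551678/3 (g = (-4117*(-134))/3 = (⅓)*551678 = 551678/3 ≈ 1.8389e+5)
K(H) = 3*H (K(H) = 2*H + H = 3*H)
906643 + (g - K(-36)*48) = 906643 + (551678/3 - 3*(-36)*48) = 906643 + (551678/3 - (-108)*48) = 906643 + (551678/3 - 1*(-5184)) = 906643 + (551678/3 + 5184) = 906643 + 567230/3 = 3287159/3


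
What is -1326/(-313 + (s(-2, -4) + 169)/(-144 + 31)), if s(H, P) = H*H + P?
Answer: 24973/5923 ≈ 4.2163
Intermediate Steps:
s(H, P) = P + H² (s(H, P) = H² + P = P + H²)
-1326/(-313 + (s(-2, -4) + 169)/(-144 + 31)) = -1326/(-313 + ((-4 + (-2)²) + 169)/(-144 + 31)) = -1326/(-313 + ((-4 + 4) + 169)/(-113)) = -1326/(-313 + (0 + 169)*(-1/113)) = -1326/(-313 + 169*(-1/113)) = -1326/(-313 - 169/113) = -1326/(-35538/113) = -1326*(-113/35538) = 24973/5923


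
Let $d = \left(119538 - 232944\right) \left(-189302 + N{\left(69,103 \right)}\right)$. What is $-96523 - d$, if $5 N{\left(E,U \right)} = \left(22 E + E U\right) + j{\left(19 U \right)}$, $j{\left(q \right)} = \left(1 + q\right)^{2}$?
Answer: $\frac{328409571259}{5} \approx 6.5682 \cdot 10^{10}$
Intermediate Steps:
$N{\left(E,U \right)} = \frac{\left(1 + 19 U\right)^{2}}{5} + \frac{22 E}{5} + \frac{E U}{5}$ ($N{\left(E,U \right)} = \frac{\left(22 E + E U\right) + \left(1 + 19 U\right)^{2}}{5} = \frac{\left(1 + 19 U\right)^{2} + 22 E + E U}{5} = \frac{\left(1 + 19 U\right)^{2}}{5} + \frac{22 E}{5} + \frac{E U}{5}$)
$d = - \frac{328410053874}{5}$ ($d = \left(119538 - 232944\right) \left(-189302 + \left(\frac{\left(1 + 19 \cdot 103\right)^{2}}{5} + \frac{22}{5} \cdot 69 + \frac{1}{5} \cdot 69 \cdot 103\right)\right) = - 113406 \left(-189302 + \left(\frac{\left(1 + 1957\right)^{2}}{5} + \frac{1518}{5} + \frac{7107}{5}\right)\right) = - 113406 \left(-189302 + \left(\frac{1958^{2}}{5} + \frac{1518}{5} + \frac{7107}{5}\right)\right) = - 113406 \left(-189302 + \left(\frac{1}{5} \cdot 3833764 + \frac{1518}{5} + \frac{7107}{5}\right)\right) = - 113406 \left(-189302 + \left(\frac{3833764}{5} + \frac{1518}{5} + \frac{7107}{5}\right)\right) = - 113406 \left(-189302 + \frac{3842389}{5}\right) = \left(-113406\right) \frac{2895879}{5} = - \frac{328410053874}{5} \approx -6.5682 \cdot 10^{10}$)
$-96523 - d = -96523 - - \frac{328410053874}{5} = -96523 + \frac{328410053874}{5} = \frac{328409571259}{5}$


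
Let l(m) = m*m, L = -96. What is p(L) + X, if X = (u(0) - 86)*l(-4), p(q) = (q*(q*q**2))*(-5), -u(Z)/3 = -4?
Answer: -424674464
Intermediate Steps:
l(m) = m**2
u(Z) = 12 (u(Z) = -3*(-4) = 12)
p(q) = -5*q**4 (p(q) = (q*q**3)*(-5) = q**4*(-5) = -5*q**4)
X = -1184 (X = (12 - 86)*(-4)**2 = -74*16 = -1184)
p(L) + X = -5*(-96)**4 - 1184 = -5*84934656 - 1184 = -424673280 - 1184 = -424674464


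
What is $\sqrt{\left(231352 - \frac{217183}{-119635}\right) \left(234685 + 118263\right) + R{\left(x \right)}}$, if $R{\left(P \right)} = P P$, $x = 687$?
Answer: $\frac{\sqrt{1168709056378703997965}}{119635} \approx 2.8576 \cdot 10^{5}$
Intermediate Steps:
$R{\left(P \right)} = P^{2}$
$\sqrt{\left(231352 - \frac{217183}{-119635}\right) \left(234685 + 118263\right) + R{\left(x \right)}} = \sqrt{\left(231352 - \frac{217183}{-119635}\right) \left(234685 + 118263\right) + 687^{2}} = \sqrt{\left(231352 - - \frac{217183}{119635}\right) 352948 + 471969} = \sqrt{\left(231352 + \frac{217183}{119635}\right) 352948 + 471969} = \sqrt{\frac{27678013703}{119635} \cdot 352948 + 471969} = \sqrt{\frac{9768899580446444}{119635} + 471969} = \sqrt{\frac{9768956044457759}{119635}} = \frac{\sqrt{1168709056378703997965}}{119635}$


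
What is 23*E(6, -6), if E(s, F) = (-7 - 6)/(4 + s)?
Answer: -299/10 ≈ -29.900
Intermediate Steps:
E(s, F) = -13/(4 + s)
23*E(6, -6) = 23*(-13/(4 + 6)) = 23*(-13/10) = -299/10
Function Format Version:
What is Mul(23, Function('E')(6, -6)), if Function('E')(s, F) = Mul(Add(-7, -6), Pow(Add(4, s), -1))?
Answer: Rational(-299, 10) ≈ -29.900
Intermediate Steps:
Function('E')(s, F) = Mul(-13, Pow(Add(4, s), -1))
Mul(23, Function('E')(6, -6)) = Mul(23, Mul(-13, Pow(Add(4, 6), -1))) = Mul(23, Mul(-13, Pow(10, -1))) = Mul(23, Mul(-13, Rational(1, 10))) = Mul(23, Rational(-13, 10)) = Rational(-299, 10)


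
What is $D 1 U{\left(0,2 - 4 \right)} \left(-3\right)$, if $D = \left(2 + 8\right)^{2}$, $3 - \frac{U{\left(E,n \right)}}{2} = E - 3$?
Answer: $-3600$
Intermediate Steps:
$U{\left(E,n \right)} = 12 - 2 E$ ($U{\left(E,n \right)} = 6 - 2 \left(E - 3\right) = 6 - 2 \left(-3 + E\right) = 6 - \left(-6 + 2 E\right) = 12 - 2 E$)
$D = 100$ ($D = 10^{2} = 100$)
$D 1 U{\left(0,2 - 4 \right)} \left(-3\right) = 100 \cdot 1 \left(12 - 0\right) \left(-3\right) = 100 \cdot 1 \left(12 + 0\right) \left(-3\right) = 100 \cdot 1 \cdot 12 \left(-3\right) = 100 \cdot 12 \left(-3\right) = 100 \left(-36\right) = -3600$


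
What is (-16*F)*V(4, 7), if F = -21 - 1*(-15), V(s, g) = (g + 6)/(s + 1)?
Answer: 1248/5 ≈ 249.60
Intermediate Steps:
V(s, g) = (6 + g)/(1 + s)
F = -6 (F = -21 + 15 = -6)
(-16*F)*V(4, 7) = (-16*(-6))*((6 + 7)/(1 + 4)) = 96*(13/5) = 1248/5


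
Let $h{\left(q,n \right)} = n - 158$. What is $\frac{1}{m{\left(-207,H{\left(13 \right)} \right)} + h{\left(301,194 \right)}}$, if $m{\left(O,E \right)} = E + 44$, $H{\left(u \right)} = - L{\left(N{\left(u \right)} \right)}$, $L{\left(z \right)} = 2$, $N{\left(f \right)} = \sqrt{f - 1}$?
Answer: $\frac{1}{78} \approx 0.012821$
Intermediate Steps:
$N{\left(f \right)} = \sqrt{-1 + f}$
$h{\left(q,n \right)} = -158 + n$
$H{\left(u \right)} = -2$ ($H{\left(u \right)} = \left(-1\right) 2 = -2$)
$m{\left(O,E \right)} = 44 + E$
$\frac{1}{m{\left(-207,H{\left(13 \right)} \right)} + h{\left(301,194 \right)}} = \frac{1}{\left(44 - 2\right) + \left(-158 + 194\right)} = \frac{1}{42 + 36} = \frac{1}{78}$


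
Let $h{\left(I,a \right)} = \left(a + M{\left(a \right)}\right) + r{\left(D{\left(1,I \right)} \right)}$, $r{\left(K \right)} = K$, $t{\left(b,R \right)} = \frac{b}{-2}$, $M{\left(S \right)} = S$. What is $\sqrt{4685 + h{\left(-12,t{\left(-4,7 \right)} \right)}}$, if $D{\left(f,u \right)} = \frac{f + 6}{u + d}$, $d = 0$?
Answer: $\frac{\sqrt{168783}}{6} \approx 68.472$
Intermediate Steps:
$D{\left(f,u \right)} = \frac{6 + f}{u}$ ($D{\left(f,u \right)} = \frac{f + 6}{u + 0} = \frac{6 + f}{u}$)
$t{\left(b,R \right)} = - \frac{b}{2}$ ($t{\left(b,R \right)} = b \left(- \frac{1}{2}\right) = - \frac{b}{2}$)
$h{\left(I,a \right)} = 2 a + \frac{7}{I}$ ($h{\left(I,a \right)} = \left(a + a\right) + \frac{6 + 1}{I} = 2 a + \frac{1}{I} 7 = 2 a + \frac{7}{I}$)
$\sqrt{4685 + h{\left(-12,t{\left(-4,7 \right)} \right)}} = \sqrt{4685 + \left(2 \left(\left(- \frac{1}{2}\right) \left(-4\right)\right) + \frac{7}{-12}\right)} = \sqrt{4685 + \left(2 \cdot 2 + 7 \left(- \frac{1}{12}\right)\right)} = \sqrt{4685 + \left(4 - \frac{7}{12}\right)} = \sqrt{4685 + \frac{41}{12}} = \sqrt{\frac{56261}{12}} = \frac{\sqrt{168783}}{6}$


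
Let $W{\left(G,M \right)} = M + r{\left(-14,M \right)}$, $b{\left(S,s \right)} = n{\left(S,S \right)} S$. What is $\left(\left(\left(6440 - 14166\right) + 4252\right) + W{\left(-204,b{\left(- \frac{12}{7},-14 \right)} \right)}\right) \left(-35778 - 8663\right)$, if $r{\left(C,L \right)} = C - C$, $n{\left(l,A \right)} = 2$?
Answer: $\frac{1081782822}{7} \approx 1.5454 \cdot 10^{8}$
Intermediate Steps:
$r{\left(C,L \right)} = 0$
$b{\left(S,s \right)} = 2 S$
$W{\left(G,M \right)} = M$ ($W{\left(G,M \right)} = M + 0 = M$)
$\left(\left(\left(6440 - 14166\right) + 4252\right) + W{\left(-204,b{\left(- \frac{12}{7},-14 \right)} \right)}\right) \left(-35778 - 8663\right) = \left(\left(\left(6440 - 14166\right) + 4252\right) + 2 \left(- \frac{12}{7}\right)\right) \left(-35778 - 8663\right) = \left(\left(-7726 + 4252\right) + 2 \left(\left(-12\right) \frac{1}{7}\right)\right) \left(-44441\right) = \left(-3474 + 2 \left(- \frac{12}{7}\right)\right) \left(-44441\right) = \left(-3474 - \frac{24}{7}\right) \left(-44441\right) = \left(- \frac{24342}{7}\right) \left(-44441\right) = \frac{1081782822}{7}$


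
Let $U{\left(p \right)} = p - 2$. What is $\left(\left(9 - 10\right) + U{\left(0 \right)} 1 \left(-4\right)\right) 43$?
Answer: $301$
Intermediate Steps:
$U{\left(p \right)} = -2 + p$
$\left(\left(9 - 10\right) + U{\left(0 \right)} 1 \left(-4\right)\right) 43 = \left(\left(9 - 10\right) + \left(-2 + 0\right) 1 \left(-4\right)\right) 43 = \left(\left(9 - 10\right) + \left(-2\right) 1 \left(-4\right)\right) 43 = \left(-1 - -8\right) 43 = \left(-1 + 8\right) 43 = 7 \cdot 43 = 301$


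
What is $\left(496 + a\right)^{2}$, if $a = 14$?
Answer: $260100$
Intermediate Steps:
$\left(496 + a\right)^{2} = \left(496 + 14\right)^{2} = 510^{2} = 260100$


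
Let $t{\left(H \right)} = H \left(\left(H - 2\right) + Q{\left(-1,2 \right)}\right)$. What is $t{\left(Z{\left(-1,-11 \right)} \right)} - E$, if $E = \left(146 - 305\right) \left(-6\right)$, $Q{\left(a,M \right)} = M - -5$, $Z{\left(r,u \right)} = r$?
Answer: $-958$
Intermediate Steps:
$Q{\left(a,M \right)} = 5 + M$ ($Q{\left(a,M \right)} = M + 5 = 5 + M$)
$E = 954$ ($E = \left(146 - 305\right) \left(-6\right) = \left(-159\right) \left(-6\right) = 954$)
$t{\left(H \right)} = H \left(5 + H\right)$ ($t{\left(H \right)} = H \left(\left(H - 2\right) + \left(5 + 2\right)\right) = H \left(\left(H - 2\right) + 7\right) = H \left(\left(-2 + H\right) + 7\right) = H \left(5 + H\right)$)
$t{\left(Z{\left(-1,-11 \right)} \right)} - E = - (5 - 1) - 954 = \left(-1\right) 4 - 954 = -4 - 954 = -958$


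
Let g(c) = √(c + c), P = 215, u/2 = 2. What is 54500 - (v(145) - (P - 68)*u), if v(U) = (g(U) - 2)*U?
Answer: 55378 - 145*√290 ≈ 52909.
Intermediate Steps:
u = 4 (u = 2*2 = 4)
g(c) = √2*√c (g(c) = √(2*c) = √2*√c)
v(U) = U*(-2 + √2*√U) (v(U) = (√2*√U - 2)*U = (-2 + √2*√U)*U = U*(-2 + √2*√U))
54500 - (v(145) - (P - 68)*u) = 54500 - (145*(-2 + √2*√145) - (215 - 68)*4) = 54500 - (145*(-2 + √290) - 147*4) = 54500 - ((-290 + 145*√290) - 1*588) = 54500 - ((-290 + 145*√290) - 588) = 54500 - (-878 + 145*√290) = 54500 + (878 - 145*√290) = 55378 - 145*√290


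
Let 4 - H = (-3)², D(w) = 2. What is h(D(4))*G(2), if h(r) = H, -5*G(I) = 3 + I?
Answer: 5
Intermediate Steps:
G(I) = -⅗ - I/5 (G(I) = -(3 + I)/5 = -⅗ - I/5)
H = -5 (H = 4 - 1*(-3)² = 4 - 1*9 = 4 - 9 = -5)
h(r) = -5
h(D(4))*G(2) = -5*(-⅗ - ⅕*2) = -5*(-⅗ - ⅖) = -5*(-1) = 5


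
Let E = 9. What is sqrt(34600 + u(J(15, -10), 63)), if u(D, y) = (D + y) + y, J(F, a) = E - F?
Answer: 4*sqrt(2170) ≈ 186.33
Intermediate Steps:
J(F, a) = 9 - F
u(D, y) = D + 2*y
sqrt(34600 + u(J(15, -10), 63)) = sqrt(34600 + ((9 - 1*15) + 2*63)) = sqrt(34600 + ((9 - 15) + 126)) = sqrt(34600 + (-6 + 126)) = sqrt(34600 + 120) = sqrt(34720) = 4*sqrt(2170)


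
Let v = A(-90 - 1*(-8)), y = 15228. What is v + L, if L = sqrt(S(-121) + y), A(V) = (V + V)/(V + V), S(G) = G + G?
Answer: 1 + sqrt(14986) ≈ 123.42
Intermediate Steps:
S(G) = 2*G
A(V) = 1 (A(V) = (2*V)/((2*V)) = (2*V)*(1/(2*V)) = 1)
v = 1
L = sqrt(14986) (L = sqrt(2*(-121) + 15228) = sqrt(-242 + 15228) = sqrt(14986) ≈ 122.42)
v + L = 1 + sqrt(14986)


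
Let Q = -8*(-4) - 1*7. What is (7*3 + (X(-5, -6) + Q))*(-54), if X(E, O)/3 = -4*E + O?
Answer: -4752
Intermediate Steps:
X(E, O) = -12*E + 3*O (X(E, O) = 3*(-4*E + O) = 3*(O - 4*E) = -12*E + 3*O)
Q = 25 (Q = 32 - 7 = 25)
(7*3 + (X(-5, -6) + Q))*(-54) = (7*3 + ((-12*(-5) + 3*(-6)) + 25))*(-54) = (21 + ((60 - 18) + 25))*(-54) = (21 + (42 + 25))*(-54) = (21 + 67)*(-54) = 88*(-54) = -4752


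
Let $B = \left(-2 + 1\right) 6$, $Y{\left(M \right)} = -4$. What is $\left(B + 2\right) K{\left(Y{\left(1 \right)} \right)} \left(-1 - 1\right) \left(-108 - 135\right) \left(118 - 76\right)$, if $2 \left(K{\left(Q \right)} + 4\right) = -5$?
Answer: $530712$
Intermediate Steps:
$K{\left(Q \right)} = - \frac{13}{2}$ ($K{\left(Q \right)} = -4 + \frac{1}{2} \left(-5\right) = -4 - \frac{5}{2} = - \frac{13}{2}$)
$B = -6$ ($B = \left(-1\right) 6 = -6$)
$\left(B + 2\right) K{\left(Y{\left(1 \right)} \right)} \left(-1 - 1\right) \left(-108 - 135\right) \left(118 - 76\right) = \left(-6 + 2\right) \left(- \frac{13}{2}\right) \left(-1 - 1\right) \left(-108 - 135\right) \left(118 - 76\right) = \left(-4\right) \left(- \frac{13}{2}\right) \left(-2\right) \left(\left(-243\right) 42\right) = 26 \left(-2\right) \left(-10206\right) = \left(-52\right) \left(-10206\right) = 530712$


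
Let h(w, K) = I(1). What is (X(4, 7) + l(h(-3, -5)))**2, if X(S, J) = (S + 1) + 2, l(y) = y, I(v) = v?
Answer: 64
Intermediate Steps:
h(w, K) = 1
X(S, J) = 3 + S (X(S, J) = (1 + S) + 2 = 3 + S)
(X(4, 7) + l(h(-3, -5)))**2 = ((3 + 4) + 1)**2 = (7 + 1)**2 = 8**2 = 64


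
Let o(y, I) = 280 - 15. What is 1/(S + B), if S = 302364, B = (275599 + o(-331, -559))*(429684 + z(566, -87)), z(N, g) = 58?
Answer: 1/118550649452 ≈ 8.4352e-12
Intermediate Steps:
o(y, I) = 265
B = 118550347088 (B = (275599 + 265)*(429684 + 58) = 275864*429742 = 118550347088)
1/(S + B) = 1/(302364 + 118550347088) = 1/118550649452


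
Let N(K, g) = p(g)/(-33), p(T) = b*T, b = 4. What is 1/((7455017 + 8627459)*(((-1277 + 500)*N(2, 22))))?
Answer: 1/33322890272 ≈ 3.0009e-11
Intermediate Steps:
p(T) = 4*T
N(K, g) = -4*g/33 (N(K, g) = (4*g)/(-33) = (4*g)*(-1/33) = -4*g/33)
1/((7455017 + 8627459)*(((-1277 + 500)*N(2, 22)))) = 1/((7455017 + 8627459)*(((-1277 + 500)*(-4/33*22)))) = 1/(16082476*((-777*(-8/3)))) = (1/16082476)/2072 = (1/16082476)*(1/2072) = 1/33322890272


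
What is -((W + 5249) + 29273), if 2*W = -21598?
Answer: -23723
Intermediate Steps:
W = -10799 (W = (½)*(-21598) = -10799)
-((W + 5249) + 29273) = -((-10799 + 5249) + 29273) = -(-5550 + 29273) = -1*23723 = -23723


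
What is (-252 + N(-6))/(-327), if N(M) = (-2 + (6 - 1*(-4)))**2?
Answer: 188/327 ≈ 0.57492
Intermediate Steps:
N(M) = 64 (N(M) = (-2 + (6 + 4))**2 = (-2 + 10)**2 = 8**2 = 64)
(-252 + N(-6))/(-327) = (-252 + 64)/(-327) = -1/327*(-188) = 188/327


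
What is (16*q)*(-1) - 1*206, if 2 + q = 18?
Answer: -462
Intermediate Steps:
q = 16 (q = -2 + 18 = 16)
(16*q)*(-1) - 1*206 = (16*16)*(-1) - 1*206 = 256*(-1) - 206 = -256 - 206 = -462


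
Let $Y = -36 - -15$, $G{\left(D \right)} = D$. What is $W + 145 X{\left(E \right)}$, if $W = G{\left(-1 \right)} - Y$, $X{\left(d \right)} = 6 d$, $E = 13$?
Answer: $11330$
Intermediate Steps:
$Y = -21$ ($Y = -36 + 15 = -21$)
$W = 20$ ($W = -1 - -21 = -1 + 21 = 20$)
$W + 145 X{\left(E \right)} = 20 + 145 \cdot 6 \cdot 13 = 20 + 145 \cdot 78 = 20 + 11310 = 11330$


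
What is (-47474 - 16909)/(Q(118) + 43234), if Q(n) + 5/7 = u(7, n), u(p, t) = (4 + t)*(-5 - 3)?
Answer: -40971/26891 ≈ -1.5236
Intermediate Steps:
u(p, t) = -32 - 8*t (u(p, t) = (4 + t)*(-8) = -32 - 8*t)
Q(n) = -229/7 - 8*n (Q(n) = -5/7 + (-32 - 8*n) = -229/7 - 8*n)
(-47474 - 16909)/(Q(118) + 43234) = (-47474 - 16909)/((-229/7 - 8*118) + 43234) = -64383/((-229/7 - 944) + 43234) = -64383/(-6837/7 + 43234) = -64383/295801/7 = -64383*7/295801 = -40971/26891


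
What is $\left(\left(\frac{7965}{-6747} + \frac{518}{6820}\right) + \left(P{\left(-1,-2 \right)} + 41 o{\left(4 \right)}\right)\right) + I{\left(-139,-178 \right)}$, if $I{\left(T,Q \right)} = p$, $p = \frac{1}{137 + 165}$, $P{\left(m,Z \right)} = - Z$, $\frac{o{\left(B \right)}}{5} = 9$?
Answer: $\frac{1068805449183}{579016295} \approx 1845.9$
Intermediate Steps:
$o{\left(B \right)} = 45$ ($o{\left(B \right)} = 5 \cdot 9 = 45$)
$p = \frac{1}{302} \approx 0.0033113$
$I{\left(T,Q \right)} = \frac{1}{302}$
$\left(\left(\frac{7965}{-6747} + \frac{518}{6820}\right) + \left(P{\left(-1,-2 \right)} + 41 o{\left(4 \right)}\right)\right) + I{\left(-139,-178 \right)} = \left(\left(\frac{7965}{-6747} + \frac{518}{6820}\right) + \left(\left(-1\right) \left(-2\right) + 41 \cdot 45\right)\right) + \frac{1}{302} = \left(\left(7965 \left(- \frac{1}{6747}\right) + 518 \cdot \frac{1}{6820}\right) + \left(2 + 1845\right)\right) + \frac{1}{302} = \left(\left(- \frac{2655}{2249} + \frac{259}{3410}\right) + 1847\right) + \frac{1}{302} = \left(- \frac{8471059}{7669090} + 1847\right) + \frac{1}{302} = \frac{14156338171}{7669090} + \frac{1}{302} = \frac{1068805449183}{579016295}$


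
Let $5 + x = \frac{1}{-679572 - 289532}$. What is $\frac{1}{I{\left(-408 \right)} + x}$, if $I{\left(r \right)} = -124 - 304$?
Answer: $- \frac{969104}{419622033} \approx -0.0023095$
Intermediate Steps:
$x = - \frac{4845521}{969104}$ ($x = -5 + \frac{1}{-679572 - 289532} = -5 + \frac{1}{-969104} = -5 - \frac{1}{969104} = - \frac{4845521}{969104} \approx -5.0$)
$I{\left(r \right)} = -428$ ($I{\left(r \right)} = -124 - 304 = -428$)
$\frac{1}{I{\left(-408 \right)} + x} = \frac{1}{-428 - \frac{4845521}{969104}} = \frac{1}{- \frac{419622033}{969104}} = - \frac{969104}{419622033}$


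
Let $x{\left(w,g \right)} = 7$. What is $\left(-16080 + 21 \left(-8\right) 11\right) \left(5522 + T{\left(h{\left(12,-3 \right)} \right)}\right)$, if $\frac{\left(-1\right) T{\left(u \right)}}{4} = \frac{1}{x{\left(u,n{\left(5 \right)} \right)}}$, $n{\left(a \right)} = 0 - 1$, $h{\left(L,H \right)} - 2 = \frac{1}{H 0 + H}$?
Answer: $- \frac{692917200}{7} \approx -9.8988 \cdot 10^{7}$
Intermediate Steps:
$h{\left(L,H \right)} = 2 + \frac{1}{H}$ ($h{\left(L,H \right)} = 2 + \frac{1}{H 0 + H} = 2 + \frac{1}{0 + H} = 2 + \frac{1}{H}$)
$n{\left(a \right)} = -1$
$T{\left(u \right)} = - \frac{4}{7}$
$\left(-16080 + 21 \left(-8\right) 11\right) \left(5522 + T{\left(h{\left(12,-3 \right)} \right)}\right) = \left(-16080 + 21 \left(-8\right) 11\right) \left(5522 - \frac{4}{7}\right) = \left(-16080 - 1848\right) \frac{38650}{7} = \left(-17928\right) \frac{38650}{7} = - \frac{692917200}{7}$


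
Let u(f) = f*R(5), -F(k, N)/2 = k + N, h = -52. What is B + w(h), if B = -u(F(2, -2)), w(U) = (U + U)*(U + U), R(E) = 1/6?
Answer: 10816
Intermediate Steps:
R(E) = ⅙
F(k, N) = -2*N - 2*k (F(k, N) = -2*(k + N) = -2*(N + k) = -2*N - 2*k)
w(U) = 4*U² (w(U) = (2*U)*(2*U) = 4*U²)
u(f) = f/6 (u(f) = f*(⅙) = f/6)
B = 0 (B = -(-2*(-2) - 2*2)/6 = -(4 - 4)/6 = -0/6 = -1*0 = 0)
B + w(h) = 0 + 4*(-52)² = 0 + 4*2704 = 0 + 10816 = 10816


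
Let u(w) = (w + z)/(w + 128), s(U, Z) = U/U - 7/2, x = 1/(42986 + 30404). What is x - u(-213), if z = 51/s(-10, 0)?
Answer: -17129141/6238150 ≈ -2.7459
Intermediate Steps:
x = 1/73390 ≈ 1.3626e-5
s(U, Z) = -5/2 (s(U, Z) = 1 - 7*1/2 = 1 - 7/2 = -5/2)
z = -102/5 (z = 51/(-5/2) = 51*(-2/5) = -102/5 ≈ -20.400)
u(w) = (-102/5 + w)/(128 + w) (u(w) = (w - 102/5)/(w + 128) = (-102/5 + w)/(128 + w))
x - u(-213) = 1/73390 - (-102/5 - 213)/(128 - 213) = 1/73390 - (-1167)/((-85)*5) = 1/73390 - (-1)*(-1167)/(85*5) = 1/73390 - 1*1167/425 = 1/73390 - 1167/425 = -17129141/6238150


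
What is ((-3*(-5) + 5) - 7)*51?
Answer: 663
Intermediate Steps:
((-3*(-5) + 5) - 7)*51 = ((15 + 5) - 7)*51 = (20 - 7)*51 = 13*51 = 663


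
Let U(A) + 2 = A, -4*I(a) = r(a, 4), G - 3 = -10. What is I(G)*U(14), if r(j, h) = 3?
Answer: -9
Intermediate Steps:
G = -7 (G = 3 - 10 = -7)
I(a) = -3/4 (I(a) = -1/4*3 = -3/4)
U(A) = -2 + A
I(G)*U(14) = -3*(-2 + 14)/4 = -3/4*12 = -9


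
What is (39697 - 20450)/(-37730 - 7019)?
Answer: -19247/44749 ≈ -0.43011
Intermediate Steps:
(39697 - 20450)/(-37730 - 7019) = 19247/(-44749) = 19247*(-1/44749) = -19247/44749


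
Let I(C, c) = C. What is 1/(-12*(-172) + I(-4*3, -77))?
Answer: 1/2052 ≈ 0.00048733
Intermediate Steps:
1/(-12*(-172) + I(-4*3, -77)) = 1/(-12*(-172) - 4*3) = 1/(2064 - 12) = 1/2052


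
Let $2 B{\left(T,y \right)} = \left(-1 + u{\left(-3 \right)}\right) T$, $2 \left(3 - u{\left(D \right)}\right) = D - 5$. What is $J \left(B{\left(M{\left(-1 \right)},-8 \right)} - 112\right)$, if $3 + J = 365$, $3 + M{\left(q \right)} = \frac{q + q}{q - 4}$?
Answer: $- \frac{216838}{5} \approx -43368.0$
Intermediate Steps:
$M{\left(q \right)} = -3 + \frac{2 q}{-4 + q}$ ($M{\left(q \right)} = -3 + \frac{q + q}{q - 4} = -3 + \frac{2 q}{-4 + q}$)
$J = 362$ ($J = -3 + 365 = 362$)
$u{\left(D \right)} = \frac{11}{2} - \frac{D}{2}$ ($u{\left(D \right)} = 3 - \frac{D - 5}{2} = 3 - \frac{-5 + D}{2} = 3 - \left(- \frac{5}{2} + \frac{D}{2}\right) = \frac{11}{2} - \frac{D}{2}$)
$B{\left(T,y \right)} = 3 T$ ($B{\left(T,y \right)} = \frac{\left(-1 + \left(\frac{11}{2} - - \frac{3}{2}\right)\right) T}{2} = \frac{\left(-1 + \left(\frac{11}{2} + \frac{3}{2}\right)\right) T}{2} = \frac{\left(-1 + 7\right) T}{2} = \frac{6 T}{2} = 3 T$)
$J \left(B{\left(M{\left(-1 \right)},-8 \right)} - 112\right) = 362 \left(3 \frac{12 - -1}{-4 - 1} - 112\right) = 362 \left(3 \frac{12 + 1}{-5} - 112\right) = 362 \left(3 \left(\left(- \frac{1}{5}\right) 13\right) - 112\right) = 362 \left(3 \left(- \frac{13}{5}\right) - 112\right) = 362 \left(- \frac{39}{5} - 112\right) = 362 \left(- \frac{599}{5}\right) = - \frac{216838}{5}$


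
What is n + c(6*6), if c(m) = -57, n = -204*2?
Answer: -465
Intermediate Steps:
n = -408
n + c(6*6) = -408 - 57 = -465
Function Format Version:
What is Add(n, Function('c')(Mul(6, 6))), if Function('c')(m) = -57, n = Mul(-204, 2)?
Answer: -465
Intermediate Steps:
n = -408
Add(n, Function('c')(Mul(6, 6))) = Add(-408, -57) = -465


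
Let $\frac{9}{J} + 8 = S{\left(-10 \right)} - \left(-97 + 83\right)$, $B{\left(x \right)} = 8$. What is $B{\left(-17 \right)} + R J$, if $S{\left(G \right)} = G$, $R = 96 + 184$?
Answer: $-622$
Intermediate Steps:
$R = 280$
$J = - \frac{9}{4}$ ($J = \frac{9}{-8 - -4} = \frac{9}{-8 + \left(-10 + 14\right)} = \frac{9}{-8 + 4} = \frac{9}{-4} = 9 \left(- \frac{1}{4}\right) = - \frac{9}{4} \approx -2.25$)
$B{\left(-17 \right)} + R J = 8 + 280 \left(- \frac{9}{4}\right) = 8 - 630 = -622$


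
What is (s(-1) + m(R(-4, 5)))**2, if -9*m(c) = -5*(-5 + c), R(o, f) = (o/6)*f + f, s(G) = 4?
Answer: 3364/729 ≈ 4.6145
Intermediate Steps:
R(o, f) = f + f*o/6 (R(o, f) = (o*(1/6))*f + f = (o/6)*f + f = f*o/6 + f = f + f*o/6)
m(c) = -25/9 + 5*c/9 (m(c) = -(-5)*(-5 + c)/9 = -(25 - 5*c)/9 = -25/9 + 5*c/9)
(s(-1) + m(R(-4, 5)))**2 = (4 + (-25/9 + 5*((1/6)*5*(6 - 4))/9))**2 = (4 + (-25/9 + 5*((1/6)*5*2)/9))**2 = (4 + (-25/9 + (5/9)*(5/3)))**2 = (4 + (-25/9 + 25/27))**2 = (4 - 50/27)**2 = (58/27)**2 = 3364/729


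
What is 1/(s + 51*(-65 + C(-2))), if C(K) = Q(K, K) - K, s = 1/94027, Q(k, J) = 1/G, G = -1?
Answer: -94027/306904127 ≈ -0.00030637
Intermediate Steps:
Q(k, J) = -1 (Q(k, J) = 1/(-1) = 1*(-1) = -1)
s = 1/94027 ≈ 1.0635e-5
C(K) = -1 - K
1/(s + 51*(-65 + C(-2))) = 1/(1/94027 + 51*(-65 + (-1 - 1*(-2)))) = 1/(1/94027 + 51*(-65 + (-1 + 2))) = 1/(1/94027 + 51*(-65 + 1)) = 1/(1/94027 + 51*(-64)) = 1/(1/94027 - 3264) = 1/(-306904127/94027) = -94027/306904127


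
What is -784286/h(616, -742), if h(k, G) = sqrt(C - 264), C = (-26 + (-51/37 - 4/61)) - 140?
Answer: 784286*I*sqrt(2197796633)/973769 ≈ 37758.0*I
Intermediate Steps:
C = -377921/2257 (C = (-26 + (-51*1/37 - 4*1/61)) - 140 = (-26 + (-51/37 - 4/61)) - 140 = (-26 - 3259/2257) - 140 = -61941/2257 - 140 = -377921/2257 ≈ -167.44)
h(k, G) = I*sqrt(2197796633)/2257 (h(k, G) = sqrt(-377921/2257 - 264) = sqrt(-973769/2257) = I*sqrt(2197796633)/2257)
-784286/h(616, -742) = -784286*(-I*sqrt(2197796633)/973769) = -(-784286)*I*sqrt(2197796633)/973769 = 784286*I*sqrt(2197796633)/973769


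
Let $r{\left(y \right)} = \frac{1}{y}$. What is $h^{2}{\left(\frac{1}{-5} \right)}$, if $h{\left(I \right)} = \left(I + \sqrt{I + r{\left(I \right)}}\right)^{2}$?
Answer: $\frac{\left(-1 + i \sqrt{130}\right)^{4}}{625} \approx 25.794 + 9.4133 i$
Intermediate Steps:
$h{\left(I \right)} = \left(I + \sqrt{I + \frac{1}{I}}\right)^{2}$
$h^{2}{\left(\frac{1}{-5} \right)} = \left(\left(\frac{1}{-5} + \sqrt{\frac{1}{-5} + \frac{1}{\frac{1}{-5}}}\right)^{2}\right)^{2} = \left(\left(- \frac{1}{5} + \sqrt{- \frac{1}{5} + \frac{1}{- \frac{1}{5}}}\right)^{2}\right)^{2} = \left(\left(- \frac{1}{5} + \sqrt{- \frac{1}{5} - 5}\right)^{2}\right)^{2} = \left(\left(- \frac{1}{5} + \sqrt{- \frac{26}{5}}\right)^{2}\right)^{2} = \left(\left(- \frac{1}{5} + \frac{i \sqrt{130}}{5}\right)^{2}\right)^{2} = \left(- \frac{1}{5} + \frac{i \sqrt{130}}{5}\right)^{4}$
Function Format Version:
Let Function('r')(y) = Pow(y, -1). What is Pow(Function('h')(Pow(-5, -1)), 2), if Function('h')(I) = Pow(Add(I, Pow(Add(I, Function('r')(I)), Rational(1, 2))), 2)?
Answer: Mul(Rational(1, 625), Pow(Add(-1, Mul(I, Pow(130, Rational(1, 2)))), 4)) ≈ Add(25.794, Mul(9.4133, I))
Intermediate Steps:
Function('h')(I) = Pow(Add(I, Pow(Add(I, Pow(I, -1)), Rational(1, 2))), 2)
Pow(Function('h')(Pow(-5, -1)), 2) = Pow(Pow(Add(Pow(-5, -1), Pow(Add(Pow(-5, -1), Pow(Pow(-5, -1), -1)), Rational(1, 2))), 2), 2) = Pow(Pow(Add(Rational(-1, 5), Pow(Add(Rational(-1, 5), Pow(Rational(-1, 5), -1)), Rational(1, 2))), 2), 2) = Pow(Pow(Add(Rational(-1, 5), Pow(Add(Rational(-1, 5), -5), Rational(1, 2))), 2), 2) = Pow(Pow(Add(Rational(-1, 5), Pow(Rational(-26, 5), Rational(1, 2))), 2), 2) = Pow(Pow(Add(Rational(-1, 5), Mul(Rational(1, 5), I, Pow(130, Rational(1, 2)))), 2), 2) = Pow(Add(Rational(-1, 5), Mul(Rational(1, 5), I, Pow(130, Rational(1, 2)))), 4)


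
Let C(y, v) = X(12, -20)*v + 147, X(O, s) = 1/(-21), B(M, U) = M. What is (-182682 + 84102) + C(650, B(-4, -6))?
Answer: -2067089/21 ≈ -98433.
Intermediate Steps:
X(O, s) = -1/21
C(y, v) = 147 - v/21 (C(y, v) = -v/21 + 147 = 147 - v/21)
(-182682 + 84102) + C(650, B(-4, -6)) = (-182682 + 84102) + (147 - 1/21*(-4)) = -98580 + (147 + 4/21) = -98580 + 3091/21 = -2067089/21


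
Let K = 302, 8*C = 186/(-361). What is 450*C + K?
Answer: 197119/722 ≈ 273.02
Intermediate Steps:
C = -93/1444 (C = (186/(-361))/8 = (186*(-1/361))/8 = (⅛)*(-186/361) = -93/1444 ≈ -0.064404)
450*C + K = 450*(-93/1444) + 302 = -20925/722 + 302 = 197119/722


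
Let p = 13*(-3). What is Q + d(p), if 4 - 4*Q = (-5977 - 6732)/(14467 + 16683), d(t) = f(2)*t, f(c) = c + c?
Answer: -19300291/124600 ≈ -154.90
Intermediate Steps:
f(c) = 2*c
p = -39
d(t) = 4*t (d(t) = (2*2)*t = 4*t)
Q = 137309/124600 (Q = 1 - (-5977 - 6732)/(4*(14467 + 16683)) = 1 - (-12709)/(4*31150) = 1 - 1/4*(-12709/31150) = 1 + 12709/124600 = 137309/124600 ≈ 1.1020)
Q + d(p) = 137309/124600 + 4*(-39) = 137309/124600 - 156 = -19300291/124600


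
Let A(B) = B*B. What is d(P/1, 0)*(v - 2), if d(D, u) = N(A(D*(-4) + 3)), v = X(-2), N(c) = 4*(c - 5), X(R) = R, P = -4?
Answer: -5696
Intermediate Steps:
A(B) = B²
N(c) = -20 + 4*c (N(c) = 4*(-5 + c) = -20 + 4*c)
v = -2
d(D, u) = -20 + 4*(3 - 4*D)² (d(D, u) = -20 + 4*(D*(-4) + 3)² = -20 + 4*(-4*D + 3)² = -20 + 4*(3 - 4*D)²)
d(P/1, 0)*(v - 2) = (-20 + 4*(-3 + 4*(-4/1))²)*(-2 - 2) = (-20 + 4*(-3 + 4*(-4*1))²)*(-4) = (-20 + 4*(-3 + 4*(-4))²)*(-4) = (-20 + 4*(-3 - 16)²)*(-4) = (-20 + 4*(-19)²)*(-4) = (-20 + 4*361)*(-4) = (-20 + 1444)*(-4) = 1424*(-4) = -5696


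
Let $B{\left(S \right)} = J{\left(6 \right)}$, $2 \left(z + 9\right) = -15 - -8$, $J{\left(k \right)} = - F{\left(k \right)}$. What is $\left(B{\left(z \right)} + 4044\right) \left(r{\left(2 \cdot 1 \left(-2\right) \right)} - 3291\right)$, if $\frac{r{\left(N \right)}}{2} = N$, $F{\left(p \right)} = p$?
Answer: $-13321362$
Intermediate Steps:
$J{\left(k \right)} = - k$
$r{\left(N \right)} = 2 N$
$z = - \frac{25}{2}$ ($z = -9 + \frac{-15 - -8}{2} = -9 + \frac{-15 + \left(-6 + 14\right)}{2} = -9 + \frac{-15 + 8}{2} = -9 + \frac{1}{2} \left(-7\right) = -9 - \frac{7}{2} = - \frac{25}{2} \approx -12.5$)
$B{\left(S \right)} = -6$ ($B{\left(S \right)} = \left(-1\right) 6 = -6$)
$\left(B{\left(z \right)} + 4044\right) \left(r{\left(2 \cdot 1 \left(-2\right) \right)} - 3291\right) = \left(-6 + 4044\right) \left(2 \cdot 2 \cdot 1 \left(-2\right) - 3291\right) = 4038 \left(2 \cdot 2 \left(-2\right) - 3291\right) = 4038 \left(2 \left(-4\right) - 3291\right) = 4038 \left(-8 - 3291\right) = 4038 \left(-3299\right) = -13321362$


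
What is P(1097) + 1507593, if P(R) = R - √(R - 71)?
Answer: 1508690 - 3*√114 ≈ 1.5087e+6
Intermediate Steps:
P(R) = R - √(-71 + R)
P(1097) + 1507593 = (1097 - √(-71 + 1097)) + 1507593 = (1097 - √1026) + 1507593 = (1097 - 3*√114) + 1507593 = 1508690 - 3*√114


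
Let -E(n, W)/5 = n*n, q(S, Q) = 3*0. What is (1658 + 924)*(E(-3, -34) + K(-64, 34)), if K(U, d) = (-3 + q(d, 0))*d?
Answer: -379554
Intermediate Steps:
q(S, Q) = 0
E(n, W) = -5*n² (E(n, W) = -5*n*n = -5*n²)
K(U, d) = -3*d (K(U, d) = (-3 + 0)*d = -3*d)
(1658 + 924)*(E(-3, -34) + K(-64, 34)) = (1658 + 924)*(-5*(-3)² - 3*34) = 2582*(-5*9 - 102) = 2582*(-45 - 102) = 2582*(-147) = -379554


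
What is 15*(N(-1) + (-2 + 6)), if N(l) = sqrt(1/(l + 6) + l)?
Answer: 60 + 6*I*sqrt(5) ≈ 60.0 + 13.416*I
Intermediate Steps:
N(l) = sqrt(l + 1/(6 + l)) (N(l) = sqrt(1/(6 + l) + l) = sqrt(l + 1/(6 + l)))
15*(N(-1) + (-2 + 6)) = 15*(sqrt((1 - (6 - 1))/(6 - 1)) + (-2 + 6)) = 15*(sqrt((1 - 1*5)/5) + 4) = 15*(sqrt((1 - 5)/5) + 4) = 15*(sqrt((1/5)*(-4)) + 4) = 15*(sqrt(-4/5) + 4) = 15*(2*I*sqrt(5)/5 + 4) = 15*(4 + 2*I*sqrt(5)/5) = 60 + 6*I*sqrt(5)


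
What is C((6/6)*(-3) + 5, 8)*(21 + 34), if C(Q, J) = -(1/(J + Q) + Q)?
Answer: -231/2 ≈ -115.50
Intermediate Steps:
C(Q, J) = -Q - 1/(J + Q) (C(Q, J) = -(Q + 1/(J + Q)) = -Q - 1/(J + Q))
C((6/6)*(-3) + 5, 8)*(21 + 34) = ((-1 - ((6/6)*(-3) + 5)² - 1*8*((6/6)*(-3) + 5))/(8 + ((6/6)*(-3) + 5)))*(21 + 34) = ((-1 - ((6*(⅙))*(-3) + 5)² - 1*8*((6*(⅙))*(-3) + 5))/(8 + ((6*(⅙))*(-3) + 5)))*55 = ((-1 - (1*(-3) + 5)² - 1*8*(1*(-3) + 5))/(8 + (1*(-3) + 5)))*55 = ((-1 - (-3 + 5)² - 1*8*(-3 + 5))/(8 + (-3 + 5)))*55 = ((-1 - 1*2² - 1*8*2)/(8 + 2))*55 = ((-1 - 1*4 - 16)/10)*55 = ((-1 - 4 - 16)/10)*55 = ((⅒)*(-21))*55 = -21/10*55 = -231/2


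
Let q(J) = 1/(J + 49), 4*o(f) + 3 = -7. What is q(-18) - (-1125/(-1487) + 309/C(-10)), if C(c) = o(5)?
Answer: 28321006/230485 ≈ 122.88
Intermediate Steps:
o(f) = -5/2 (o(f) = -¾ + (¼)*(-7) = -¾ - 7/4 = -5/2)
C(c) = -5/2
q(J) = 1/(49 + J)
q(-18) - (-1125/(-1487) + 309/C(-10)) = 1/(49 - 18) - (-1125/(-1487) + 309/(-5/2)) = 1/31 - (-1125*(-1/1487) + 309*(-⅖)) = 1/31 - (1125/1487 - 618/5) = 1/31 - 1*(-913341/7435) = 1/31 + 913341/7435 = 28321006/230485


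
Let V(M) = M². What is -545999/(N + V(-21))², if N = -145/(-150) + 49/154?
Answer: -14864822775/5325642529 ≈ -2.7912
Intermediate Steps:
N = 212/165 (N = -145*(-1/150) + 49*(1/154) = 29/30 + 7/22 = 212/165 ≈ 1.2848)
-545999/(N + V(-21))² = -545999/(212/165 + (-21)²)² = -545999/(212/165 + 441)² = -545999/((72977/165)²) = -545999/5325642529/27225 = -545999*27225/5325642529 = -14864822775/5325642529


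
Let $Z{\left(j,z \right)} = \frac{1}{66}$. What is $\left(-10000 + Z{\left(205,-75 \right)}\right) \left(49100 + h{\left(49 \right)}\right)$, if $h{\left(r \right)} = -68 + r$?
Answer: $- \frac{32393410919}{66} \approx -4.9081 \cdot 10^{8}$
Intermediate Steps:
$Z{\left(j,z \right)} = \frac{1}{66}$
$\left(-10000 + Z{\left(205,-75 \right)}\right) \left(49100 + h{\left(49 \right)}\right) = \left(-10000 + \frac{1}{66}\right) \left(49100 + \left(-68 + 49\right)\right) = - \frac{659999 \left(49100 - 19\right)}{66} = \left(- \frac{659999}{66}\right) 49081 = - \frac{32393410919}{66}$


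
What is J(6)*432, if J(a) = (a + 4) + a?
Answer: 6912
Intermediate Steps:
J(a) = 4 + 2*a (J(a) = (4 + a) + a = 4 + 2*a)
J(6)*432 = (4 + 2*6)*432 = (4 + 12)*432 = 16*432 = 6912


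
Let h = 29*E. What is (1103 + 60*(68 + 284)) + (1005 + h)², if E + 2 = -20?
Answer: 156912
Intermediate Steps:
E = -22 (E = -2 - 20 = -22)
h = -638 (h = 29*(-22) = -638)
(1103 + 60*(68 + 284)) + (1005 + h)² = (1103 + 60*(68 + 284)) + (1005 - 638)² = (1103 + 60*352) + 367² = (1103 + 21120) + 134689 = 22223 + 134689 = 156912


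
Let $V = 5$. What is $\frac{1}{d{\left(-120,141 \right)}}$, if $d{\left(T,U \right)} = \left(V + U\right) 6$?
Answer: $\frac{1}{876} \approx 0.0011416$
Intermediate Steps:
$d{\left(T,U \right)} = 30 + 6 U$ ($d{\left(T,U \right)} = \left(5 + U\right) 6 = 30 + 6 U$)
$\frac{1}{d{\left(-120,141 \right)}} = \frac{1}{30 + 6 \cdot 141} = \frac{1}{30 + 846} = \frac{1}{876}$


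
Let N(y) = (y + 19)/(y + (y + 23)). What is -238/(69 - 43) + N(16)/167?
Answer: -218512/23881 ≈ -9.1500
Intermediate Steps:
N(y) = (19 + y)/(23 + 2*y) (N(y) = (19 + y)/(y + (23 + y)) = (19 + y)/(23 + 2*y))
-238/(69 - 43) + N(16)/167 = -238/(69 - 43) + ((19 + 16)/(23 + 2*16))/167 = -238/26 + (35/(23 + 32))*(1/167) = -238*1/26 + (35/55)*(1/167) = -119/13 + ((1/55)*35)*(1/167) = -119/13 + (7/11)*(1/167) = -119/13 + 7/1837 = -218512/23881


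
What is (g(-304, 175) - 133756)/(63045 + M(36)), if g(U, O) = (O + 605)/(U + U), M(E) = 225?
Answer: -20331107/9617040 ≈ -2.1141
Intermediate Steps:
g(U, O) = (605 + O)/(2*U) (g(U, O) = (605 + O)/((2*U)) = (605 + O)*(1/(2*U)) = (605 + O)/(2*U))
(g(-304, 175) - 133756)/(63045 + M(36)) = ((1/2)*(605 + 175)/(-304) - 133756)/(63045 + 225) = ((1/2)*(-1/304)*780 - 133756)/63270 = (-195/152 - 133756)*(1/63270) = -20331107/152*1/63270 = -20331107/9617040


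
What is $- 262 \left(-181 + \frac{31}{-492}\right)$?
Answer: $\frac{11669873}{246} \approx 47439.0$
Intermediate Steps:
$- 262 \left(-181 + \frac{31}{-492}\right) = - 262 \left(-181 + 31 \left(- \frac{1}{492}\right)\right) = - 262 \left(-181 - \frac{31}{492}\right) = \left(-262\right) \left(- \frac{89083}{492}\right) = \frac{11669873}{246}$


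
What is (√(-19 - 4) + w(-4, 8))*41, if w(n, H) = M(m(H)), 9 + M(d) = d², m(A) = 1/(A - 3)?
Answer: -9184/25 + 41*I*√23 ≈ -367.36 + 196.63*I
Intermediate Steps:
m(A) = 1/(-3 + A)
M(d) = -9 + d²
w(n, H) = -9 + (-3 + H)⁻² (w(n, H) = -9 + (1/(-3 + H))² = -9 + (-3 + H)⁻²)
(√(-19 - 4) + w(-4, 8))*41 = (√(-19 - 4) + (-9 + (-3 + 8)⁻²))*41 = (√(-23) + (-9 + 5⁻²))*41 = (I*√23 + (-9 + 1/25))*41 = (I*√23 - 224/25)*41 = (-224/25 + I*√23)*41 = -9184/25 + 41*I*√23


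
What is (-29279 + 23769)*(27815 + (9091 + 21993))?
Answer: -324533490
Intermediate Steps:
(-29279 + 23769)*(27815 + (9091 + 21993)) = -5510*(27815 + 31084) = -5510*58899 = -324533490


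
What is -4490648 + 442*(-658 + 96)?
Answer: -4739052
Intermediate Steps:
-4490648 + 442*(-658 + 96) = -4490648 + 442*(-562) = -4490648 - 248404 = -4739052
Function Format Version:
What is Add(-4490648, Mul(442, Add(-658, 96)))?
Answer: -4739052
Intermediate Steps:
Add(-4490648, Mul(442, Add(-658, 96))) = Add(-4490648, Mul(442, -562)) = Add(-4490648, -248404) = -4739052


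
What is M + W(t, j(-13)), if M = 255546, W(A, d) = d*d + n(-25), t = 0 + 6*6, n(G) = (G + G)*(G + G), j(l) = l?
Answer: 258215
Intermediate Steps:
n(G) = 4*G² (n(G) = (2*G)*(2*G) = 4*G²)
t = 36 (t = 0 + 36 = 36)
W(A, d) = 2500 + d² (W(A, d) = d*d + 4*(-25)² = d² + 4*625 = d² + 2500 = 2500 + d²)
M + W(t, j(-13)) = 255546 + (2500 + (-13)²) = 255546 + (2500 + 169) = 255546 + 2669 = 258215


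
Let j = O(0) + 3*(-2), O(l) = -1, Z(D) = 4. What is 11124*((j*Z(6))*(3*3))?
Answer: -2803248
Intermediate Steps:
j = -7 (j = -1 + 3*(-2) = -1 - 6 = -7)
11124*((j*Z(6))*(3*3)) = 11124*((-7*4)*(3*3)) = 11124*(-28*9) = 11124*(-252) = -2803248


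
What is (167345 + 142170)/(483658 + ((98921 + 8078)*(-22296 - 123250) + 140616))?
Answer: -61903/3114530436 ≈ -1.9876e-5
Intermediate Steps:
(167345 + 142170)/(483658 + ((98921 + 8078)*(-22296 - 123250) + 140616)) = 309515/(483658 + (106999*(-145546) + 140616)) = 309515/(483658 + (-15573276454 + 140616)) = 309515/(483658 - 15573135838) = 309515/(-15572652180) = 309515*(-1/15572652180) = -61903/3114530436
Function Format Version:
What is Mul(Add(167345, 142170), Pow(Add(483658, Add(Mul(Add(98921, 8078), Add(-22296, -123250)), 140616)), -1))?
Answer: Rational(-61903, 3114530436) ≈ -1.9876e-5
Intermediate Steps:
Mul(Add(167345, 142170), Pow(Add(483658, Add(Mul(Add(98921, 8078), Add(-22296, -123250)), 140616)), -1)) = Mul(309515, Pow(Add(483658, Add(Mul(106999, -145546), 140616)), -1)) = Mul(309515, Pow(Add(483658, Add(-15573276454, 140616)), -1)) = Mul(309515, Pow(Add(483658, -15573135838), -1)) = Mul(309515, Pow(-15572652180, -1)) = Mul(309515, Rational(-1, 15572652180)) = Rational(-61903, 3114530436)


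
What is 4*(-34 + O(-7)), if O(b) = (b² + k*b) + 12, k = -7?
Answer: 304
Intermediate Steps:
O(b) = 12 + b² - 7*b (O(b) = (b² - 7*b) + 12 = 12 + b² - 7*b)
4*(-34 + O(-7)) = 4*(-34 + (12 + (-7)² - 7*(-7))) = 4*(-34 + (12 + 49 + 49)) = 4*(-34 + 110) = 4*76 = 304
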